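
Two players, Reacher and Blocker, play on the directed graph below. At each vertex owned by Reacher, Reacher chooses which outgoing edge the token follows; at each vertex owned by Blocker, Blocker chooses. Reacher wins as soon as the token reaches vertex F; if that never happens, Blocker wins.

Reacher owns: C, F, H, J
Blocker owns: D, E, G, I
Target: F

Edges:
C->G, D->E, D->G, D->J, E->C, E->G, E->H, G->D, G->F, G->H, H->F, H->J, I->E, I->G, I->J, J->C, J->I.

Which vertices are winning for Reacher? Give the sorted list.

F, H

A0 = {F}
A1: add {H} — H (Reacher) has H→F.
A2 = A1; e.g. C (Reacher) has no edge into A1. Fixed point.
Reacher's winning region = {F, H}.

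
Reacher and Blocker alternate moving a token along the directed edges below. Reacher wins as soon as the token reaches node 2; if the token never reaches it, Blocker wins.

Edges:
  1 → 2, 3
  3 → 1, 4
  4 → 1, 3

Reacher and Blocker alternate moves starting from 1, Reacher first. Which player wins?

Reacher

Track states (vertex, player-to-move).
A0 = {(2,Reacher), (2,Blocker)}
A1: add {(1,Reacher)}.
(1,Reacher) ∈ A1 ⇒ Reacher forces the target.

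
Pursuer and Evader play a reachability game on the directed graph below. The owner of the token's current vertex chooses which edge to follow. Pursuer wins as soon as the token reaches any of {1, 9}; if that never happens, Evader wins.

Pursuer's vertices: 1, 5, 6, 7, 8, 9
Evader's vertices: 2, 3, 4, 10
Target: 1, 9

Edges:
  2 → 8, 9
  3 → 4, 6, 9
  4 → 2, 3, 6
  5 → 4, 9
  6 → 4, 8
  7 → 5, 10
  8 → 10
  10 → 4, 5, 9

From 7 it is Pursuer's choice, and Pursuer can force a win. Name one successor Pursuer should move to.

5

A0 = {1, 9}
A1: add {5} — 5 (Pursuer) has 5→9.
A2: add {7} — 7 (Pursuer) has 7→5.
A3 = A2; e.g. 2 (Evader) can still go to 8. Fixed point.
From 7, successor 5 is in the attractor (rank 1); the other successor 10 is not.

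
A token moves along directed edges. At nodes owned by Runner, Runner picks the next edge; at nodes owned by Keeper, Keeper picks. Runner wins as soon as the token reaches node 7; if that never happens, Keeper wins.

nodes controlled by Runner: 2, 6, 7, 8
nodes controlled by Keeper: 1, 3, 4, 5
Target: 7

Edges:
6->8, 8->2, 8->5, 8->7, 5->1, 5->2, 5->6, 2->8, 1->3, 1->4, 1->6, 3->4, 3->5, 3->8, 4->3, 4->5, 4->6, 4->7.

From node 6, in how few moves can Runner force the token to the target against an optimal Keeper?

2

A0 = {7}
A1: add {8} — 8 (Runner) has 8→7.
A2: add {2, 6} — 2 (Runner) has 2→8; 6 (Runner) has 6→8.
A3 = A2; e.g. 1 (Keeper) can still go to 3. Fixed point.
6 enters the attractor at level 2, so Runner can force the target in 2 moves from there.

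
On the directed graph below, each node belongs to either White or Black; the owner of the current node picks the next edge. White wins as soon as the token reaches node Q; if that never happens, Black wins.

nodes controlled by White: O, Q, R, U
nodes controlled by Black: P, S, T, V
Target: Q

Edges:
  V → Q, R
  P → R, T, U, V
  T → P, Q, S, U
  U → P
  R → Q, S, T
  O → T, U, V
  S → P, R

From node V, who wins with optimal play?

A0 = {Q}
A1: add {R} — R (White) has R→Q.
A2: add {V} — V (Black): all of {Q, R} already in.
V ∈ A2, so White can force the target.

White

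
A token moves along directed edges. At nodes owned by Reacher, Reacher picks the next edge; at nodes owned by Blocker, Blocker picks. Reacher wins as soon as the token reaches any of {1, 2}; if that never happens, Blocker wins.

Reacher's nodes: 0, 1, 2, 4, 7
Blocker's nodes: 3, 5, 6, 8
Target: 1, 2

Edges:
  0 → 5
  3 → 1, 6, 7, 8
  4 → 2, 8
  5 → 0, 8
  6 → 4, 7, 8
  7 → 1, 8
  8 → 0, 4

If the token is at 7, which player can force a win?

Reacher

A0 = {1, 2}
A1: add {4, 7} — 4 (Reacher) has 4→2; 7 (Reacher) has 7→1.
A2 = A1; e.g. 0 (Reacher) has no edge into A1. Fixed point.
7 ∈ A1, so Reacher can force the target.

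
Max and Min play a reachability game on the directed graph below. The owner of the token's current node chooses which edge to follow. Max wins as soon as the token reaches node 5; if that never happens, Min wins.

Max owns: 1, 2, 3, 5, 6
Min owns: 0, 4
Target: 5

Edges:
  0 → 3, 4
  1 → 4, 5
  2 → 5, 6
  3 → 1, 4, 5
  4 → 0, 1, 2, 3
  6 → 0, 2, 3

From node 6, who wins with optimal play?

Max

A0 = {5}
A1: add {1, 2, 3} — 1 (Max) has 1→5; 2 (Max) has 2→5; 3 (Max) has 3→5.
A2: add {6} — 6 (Max) has 6→2.
A3 = A2; e.g. 0 (Min) can still go to 4. Fixed point.
6 ∈ A2, so Max can force the target.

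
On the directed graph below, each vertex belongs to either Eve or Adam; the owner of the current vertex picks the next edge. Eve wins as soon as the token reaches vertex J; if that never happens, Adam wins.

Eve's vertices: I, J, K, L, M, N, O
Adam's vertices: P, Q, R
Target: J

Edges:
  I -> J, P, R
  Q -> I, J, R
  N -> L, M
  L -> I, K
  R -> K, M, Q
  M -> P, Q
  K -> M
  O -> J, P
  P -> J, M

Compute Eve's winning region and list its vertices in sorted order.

A0 = {J}
A1: add {I, O} — I (Eve) has I→J; O (Eve) has O→J.
A2: add {L} — L (Eve) has L→I.
A3: add {N} — N (Eve) has N→L.
A4 = A3; e.g. K (Eve) has no edge into A3. Fixed point.
Eve's winning region = {I, J, L, N, O}.

I, J, L, N, O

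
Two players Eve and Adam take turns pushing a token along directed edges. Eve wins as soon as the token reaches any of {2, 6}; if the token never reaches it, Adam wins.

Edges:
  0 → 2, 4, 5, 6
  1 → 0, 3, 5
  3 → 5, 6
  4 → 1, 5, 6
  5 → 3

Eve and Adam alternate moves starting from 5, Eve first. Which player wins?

Track states (vertex, player-to-move).
A0 = {(2,Eve), (2,Adam), (6,Eve), (6,Adam)}
A1: add {(0,Eve), (3,Eve), (4,Eve)}.
A2: add {(5,Adam)}.
A3: add {(1,Eve)}.
A4 = A3; e.g. (0,Adam) stays out. (5,Eve) never enters ⇒ Adam avoids the target.

Adam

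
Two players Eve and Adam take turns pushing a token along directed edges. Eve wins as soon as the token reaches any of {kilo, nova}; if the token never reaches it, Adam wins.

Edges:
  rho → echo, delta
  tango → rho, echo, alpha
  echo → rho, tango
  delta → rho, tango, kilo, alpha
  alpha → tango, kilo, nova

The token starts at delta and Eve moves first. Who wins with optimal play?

Eve

Track states (vertex, player-to-move).
A0 = {(kilo,Eve), (kilo,Adam), (nova,Eve), (nova,Adam)}
A1: add {(delta,Eve), (alpha,Eve)}.
(delta,Eve) ∈ A1 ⇒ Eve forces the target.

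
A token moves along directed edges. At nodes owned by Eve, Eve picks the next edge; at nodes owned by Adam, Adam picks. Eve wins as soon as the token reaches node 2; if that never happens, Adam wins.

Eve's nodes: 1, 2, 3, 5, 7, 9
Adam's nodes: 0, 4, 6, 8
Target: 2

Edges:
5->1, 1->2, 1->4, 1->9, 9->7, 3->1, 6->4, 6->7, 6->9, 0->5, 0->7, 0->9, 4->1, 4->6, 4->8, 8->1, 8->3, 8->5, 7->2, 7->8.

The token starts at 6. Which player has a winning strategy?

A0 = {2}
A1: add {1, 7} — 1 (Eve) has 1→2; 7 (Eve) has 7→2.
A2: add {3, 5, 9} — 3 (Eve) has 3→1; 5 (Eve) has 5→1; 9 (Eve) has 9→7.
A3: add {0, 8} — 0 (Adam): all of {5, 7, 9} already in; 8 (Adam): all of {1, 3, 5} already in.
A4 = A3; e.g. 4 (Adam) can still go to 6. Fixed point.
6 never enters the attractor, so Adam can avoid the target forever.

Adam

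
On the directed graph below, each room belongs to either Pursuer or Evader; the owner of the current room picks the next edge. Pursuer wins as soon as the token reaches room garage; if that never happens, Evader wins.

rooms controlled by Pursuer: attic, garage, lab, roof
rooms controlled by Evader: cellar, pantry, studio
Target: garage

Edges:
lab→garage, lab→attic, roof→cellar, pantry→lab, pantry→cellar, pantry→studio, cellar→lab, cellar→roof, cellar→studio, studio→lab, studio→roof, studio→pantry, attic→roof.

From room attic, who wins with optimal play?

A0 = {garage}
A1: add {lab} — lab (Pursuer) has lab→garage.
A2 = A1; e.g. roof (Pursuer) has no edge into A1. Fixed point.
attic never enters the attractor, so Evader can avoid the target forever.

Evader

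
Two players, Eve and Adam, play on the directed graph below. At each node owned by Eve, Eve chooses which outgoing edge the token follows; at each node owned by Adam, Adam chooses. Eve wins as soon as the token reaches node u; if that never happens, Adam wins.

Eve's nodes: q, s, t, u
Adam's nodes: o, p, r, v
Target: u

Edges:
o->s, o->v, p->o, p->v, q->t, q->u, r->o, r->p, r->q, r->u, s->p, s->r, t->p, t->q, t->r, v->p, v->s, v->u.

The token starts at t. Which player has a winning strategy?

Eve

A0 = {u}
A1: add {q} — q (Eve) has q→u.
A2: add {t} — t (Eve) has t→q.
A3 = A2; e.g. o (Adam) can still go to s. Fixed point.
t ∈ A2, so Eve can force the target.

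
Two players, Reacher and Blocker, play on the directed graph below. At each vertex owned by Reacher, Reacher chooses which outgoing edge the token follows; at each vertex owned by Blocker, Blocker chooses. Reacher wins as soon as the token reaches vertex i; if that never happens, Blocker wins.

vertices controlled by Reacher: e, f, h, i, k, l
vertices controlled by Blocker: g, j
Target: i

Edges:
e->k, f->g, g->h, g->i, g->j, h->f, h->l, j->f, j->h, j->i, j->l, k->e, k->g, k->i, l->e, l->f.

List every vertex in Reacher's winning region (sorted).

e, h, i, k, l

A0 = {i}
A1: add {k} — k (Reacher) has k→i.
A2: add {e} — e (Reacher) has e→k.
A3: add {l} — l (Reacher) has l→e.
A4: add {h} — h (Reacher) has h→l.
A5 = A4; e.g. f (Reacher) has no edge into A4. Fixed point.
Reacher's winning region = {e, h, i, k, l}.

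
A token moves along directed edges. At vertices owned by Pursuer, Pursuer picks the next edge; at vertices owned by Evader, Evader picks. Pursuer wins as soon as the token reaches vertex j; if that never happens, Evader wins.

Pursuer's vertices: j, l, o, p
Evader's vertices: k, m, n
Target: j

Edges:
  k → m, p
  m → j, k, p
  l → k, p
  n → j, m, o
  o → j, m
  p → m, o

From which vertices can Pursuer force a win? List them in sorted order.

A0 = {j}
A1: add {o} — o (Pursuer) has o→j.
A2: add {p} — p (Pursuer) has p→o.
A3: add {l} — l (Pursuer) has l→p.
A4 = A3; e.g. k (Evader) can still go to m. Fixed point.
Pursuer's winning region = {j, l, o, p}.

j, l, o, p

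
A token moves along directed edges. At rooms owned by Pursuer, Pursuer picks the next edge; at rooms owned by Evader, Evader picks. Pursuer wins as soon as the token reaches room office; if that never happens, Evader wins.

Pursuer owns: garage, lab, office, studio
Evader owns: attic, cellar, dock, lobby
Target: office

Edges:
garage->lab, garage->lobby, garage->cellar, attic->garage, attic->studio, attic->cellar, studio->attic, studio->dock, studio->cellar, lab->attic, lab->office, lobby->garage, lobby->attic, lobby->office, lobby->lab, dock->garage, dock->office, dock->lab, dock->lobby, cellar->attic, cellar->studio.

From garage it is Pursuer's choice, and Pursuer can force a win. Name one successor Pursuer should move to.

lab

A0 = {office}
A1: add {lab} — lab (Pursuer) has lab→office.
A2: add {garage} — garage (Pursuer) has garage→lab.
A3 = A2; e.g. attic (Evader) can still go to studio. Fixed point.
From garage, successor lab is in the attractor (rank 1); the other successors cellar, lobby are not.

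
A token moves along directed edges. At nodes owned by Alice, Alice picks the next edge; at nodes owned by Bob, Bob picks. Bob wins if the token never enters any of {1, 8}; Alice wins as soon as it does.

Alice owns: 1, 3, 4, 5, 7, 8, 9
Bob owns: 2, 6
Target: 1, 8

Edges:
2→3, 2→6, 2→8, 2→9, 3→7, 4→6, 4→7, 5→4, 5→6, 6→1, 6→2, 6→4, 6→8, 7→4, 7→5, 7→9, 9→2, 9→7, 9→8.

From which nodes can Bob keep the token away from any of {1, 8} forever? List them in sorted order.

2, 6

A0 = {1, 8}
A1: add {9} — 9 (Alice) has 9→8.
A2: add {7} — 7 (Alice) has 7→9.
A3: add {3, 4} — 3 (Alice) has 3→7; 4 (Alice) has 4→7.
A4: add {5} — 5 (Alice) has 5→4.
A5 = A4; e.g. 2 (Bob) can still go to 6. Fixed point.
Alice's attractor = {1, 3, 4, 5, 7, 8, 9}; Bob avoids the target exactly from the complement.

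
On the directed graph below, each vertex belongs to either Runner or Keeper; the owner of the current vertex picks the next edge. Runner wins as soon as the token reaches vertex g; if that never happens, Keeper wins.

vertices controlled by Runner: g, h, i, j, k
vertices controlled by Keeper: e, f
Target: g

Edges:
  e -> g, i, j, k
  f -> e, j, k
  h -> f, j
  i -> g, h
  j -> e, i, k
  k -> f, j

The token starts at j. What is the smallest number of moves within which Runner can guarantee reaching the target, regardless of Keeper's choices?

A0 = {g}
A1: add {i} — i (Runner) has i→g.
A2: add {j} — j (Runner) has j→i.
j enters the attractor at level 2, so Runner can force the target in 2 moves from there.

2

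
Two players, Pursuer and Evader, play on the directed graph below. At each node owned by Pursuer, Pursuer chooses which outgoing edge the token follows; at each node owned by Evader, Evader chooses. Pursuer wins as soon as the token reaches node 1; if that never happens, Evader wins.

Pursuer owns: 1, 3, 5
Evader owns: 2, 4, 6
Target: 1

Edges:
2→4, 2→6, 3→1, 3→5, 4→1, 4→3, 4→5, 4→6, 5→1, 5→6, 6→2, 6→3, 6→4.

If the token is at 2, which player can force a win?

A0 = {1}
A1: add {3, 5} — 3 (Pursuer) has 3→1; 5 (Pursuer) has 5→1.
A2 = A1; e.g. 2 (Evader) can still go to 4. Fixed point.
2 never enters the attractor, so Evader can avoid the target forever.

Evader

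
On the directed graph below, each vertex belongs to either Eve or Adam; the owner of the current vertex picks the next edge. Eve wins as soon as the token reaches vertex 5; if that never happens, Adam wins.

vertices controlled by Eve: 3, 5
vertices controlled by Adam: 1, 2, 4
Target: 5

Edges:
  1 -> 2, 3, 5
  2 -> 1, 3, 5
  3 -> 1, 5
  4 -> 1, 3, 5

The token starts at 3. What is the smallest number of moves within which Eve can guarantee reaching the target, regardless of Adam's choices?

1

A0 = {5}
A1: add {3} — 3 (Eve) has 3→5.
A2 = A1; e.g. 1 (Adam) can still go to 2. Fixed point.
3 enters the attractor at level 1, so Eve can force the target in 1 move from there.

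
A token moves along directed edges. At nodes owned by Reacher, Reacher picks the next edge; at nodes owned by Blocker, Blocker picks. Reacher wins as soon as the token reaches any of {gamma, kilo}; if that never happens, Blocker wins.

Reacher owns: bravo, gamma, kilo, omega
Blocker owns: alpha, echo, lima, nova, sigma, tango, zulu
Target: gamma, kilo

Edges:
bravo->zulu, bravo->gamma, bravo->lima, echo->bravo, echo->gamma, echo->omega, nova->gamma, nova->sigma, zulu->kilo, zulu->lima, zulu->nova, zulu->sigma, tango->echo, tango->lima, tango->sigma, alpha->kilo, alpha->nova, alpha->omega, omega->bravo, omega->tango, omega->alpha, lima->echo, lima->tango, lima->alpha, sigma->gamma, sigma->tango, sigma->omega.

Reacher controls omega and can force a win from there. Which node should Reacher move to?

A0 = {gamma, kilo}
A1: add {bravo} — bravo (Reacher) has bravo→gamma.
A2: add {omega} — omega (Reacher) has omega→bravo.
A3: add {echo} — echo (Blocker): all of {bravo, gamma, omega} already in.
A4 = A3; e.g. zulu (Blocker) can still go to lima. Fixed point.
From omega, successor bravo is in the attractor (rank 1); the other successors alpha, tango are not.

bravo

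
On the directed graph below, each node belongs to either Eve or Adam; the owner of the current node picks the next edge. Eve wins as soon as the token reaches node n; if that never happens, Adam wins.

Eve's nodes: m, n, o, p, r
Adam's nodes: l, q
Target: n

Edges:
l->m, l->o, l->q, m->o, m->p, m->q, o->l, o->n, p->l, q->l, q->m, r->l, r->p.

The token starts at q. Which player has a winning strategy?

Adam

A0 = {n}
A1: add {o} — o (Eve) has o→n.
A2: add {m} — m (Eve) has m→o.
A3 = A2; e.g. l (Adam) can still go to q. Fixed point.
q never enters the attractor, so Adam can avoid the target forever.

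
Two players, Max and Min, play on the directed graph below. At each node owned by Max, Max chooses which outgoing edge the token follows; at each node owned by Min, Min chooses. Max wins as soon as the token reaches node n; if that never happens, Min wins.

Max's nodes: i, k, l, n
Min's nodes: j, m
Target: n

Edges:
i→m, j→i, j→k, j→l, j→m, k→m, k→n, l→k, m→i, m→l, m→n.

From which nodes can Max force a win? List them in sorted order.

A0 = {n}
A1: add {k} — k (Max) has k→n.
A2: add {l} — l (Max) has l→k.
A3 = A2; e.g. i (Max) has no edge into A2. Fixed point.
Max's winning region = {k, l, n}.

k, l, n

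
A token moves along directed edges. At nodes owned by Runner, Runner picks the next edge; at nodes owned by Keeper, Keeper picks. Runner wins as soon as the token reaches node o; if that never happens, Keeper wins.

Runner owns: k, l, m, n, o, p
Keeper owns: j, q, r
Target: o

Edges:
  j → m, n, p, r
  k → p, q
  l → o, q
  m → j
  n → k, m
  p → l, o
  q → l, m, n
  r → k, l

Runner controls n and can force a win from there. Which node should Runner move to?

A0 = {o}
A1: add {l, p} — l (Runner) has l→o; p (Runner) has p→o.
A2: add {k} — k (Runner) has k→p.
A3: add {n, r} — n (Runner) has n→k; r (Keeper): all of {k, l} already in.
A4 = A3; e.g. j (Keeper) can still go to m. Fixed point.
From n, successor k is in the attractor (rank 2); the other successor m is not.

k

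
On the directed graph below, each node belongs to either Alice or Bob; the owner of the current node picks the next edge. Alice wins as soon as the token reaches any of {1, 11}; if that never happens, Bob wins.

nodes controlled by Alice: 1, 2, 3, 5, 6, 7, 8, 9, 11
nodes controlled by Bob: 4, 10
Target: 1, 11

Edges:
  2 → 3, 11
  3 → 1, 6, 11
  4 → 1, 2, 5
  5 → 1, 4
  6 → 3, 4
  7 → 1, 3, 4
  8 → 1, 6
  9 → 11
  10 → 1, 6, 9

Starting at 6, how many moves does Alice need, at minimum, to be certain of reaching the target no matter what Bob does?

2

A0 = {1, 11}
A1: add {2, 3, 5, 7, 8, 9} — 2 (Alice) has 2→11; 3 (Alice) has 3→1; 5 (Alice) has 5→1; 7 (Alice) has 7→1; 8 (Alice) has 8→1; 9 (Alice) has 9→11.
A2: add {4, 6} — 4 (Bob): all of {1, 2, 5} already in; 6 (Alice) has 6→3.
6 enters the attractor at level 2, so Alice can force the target in 2 moves from there.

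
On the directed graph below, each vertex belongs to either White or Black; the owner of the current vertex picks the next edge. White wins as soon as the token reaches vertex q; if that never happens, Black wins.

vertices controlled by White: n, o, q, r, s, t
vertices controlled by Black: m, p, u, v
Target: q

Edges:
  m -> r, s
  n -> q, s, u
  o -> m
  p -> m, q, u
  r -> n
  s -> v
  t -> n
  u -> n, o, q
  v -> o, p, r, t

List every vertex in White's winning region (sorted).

A0 = {q}
A1: add {n} — n (White) has n→q.
A2: add {r, t} — r (White) has r→n; t (White) has t→n.
A3 = A2; e.g. m (Black) can still go to s. Fixed point.
White's winning region = {n, q, r, t}.

n, q, r, t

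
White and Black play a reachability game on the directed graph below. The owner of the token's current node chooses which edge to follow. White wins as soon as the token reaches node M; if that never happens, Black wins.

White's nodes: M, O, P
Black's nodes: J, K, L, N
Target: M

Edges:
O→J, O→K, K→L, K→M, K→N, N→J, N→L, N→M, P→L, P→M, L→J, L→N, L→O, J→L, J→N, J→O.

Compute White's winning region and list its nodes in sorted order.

M, P

A0 = {M}
A1: add {P} — P (White) has P→M.
A2 = A1; e.g. J (Black) can still go to L. Fixed point.
White's winning region = {M, P}.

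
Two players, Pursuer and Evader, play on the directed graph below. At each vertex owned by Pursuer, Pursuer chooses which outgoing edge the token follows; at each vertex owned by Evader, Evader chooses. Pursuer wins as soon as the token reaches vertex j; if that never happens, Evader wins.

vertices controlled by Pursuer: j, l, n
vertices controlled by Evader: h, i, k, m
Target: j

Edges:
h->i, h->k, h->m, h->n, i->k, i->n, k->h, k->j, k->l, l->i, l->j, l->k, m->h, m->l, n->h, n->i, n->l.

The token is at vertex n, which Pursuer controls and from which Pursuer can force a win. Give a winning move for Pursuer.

A0 = {j}
A1: add {l} — l (Pursuer) has l→j.
A2: add {n} — n (Pursuer) has n→l.
A3 = A2; e.g. h (Evader) can still go to i. Fixed point.
From n, successor l is in the attractor (rank 1); the other successors h, i are not.

l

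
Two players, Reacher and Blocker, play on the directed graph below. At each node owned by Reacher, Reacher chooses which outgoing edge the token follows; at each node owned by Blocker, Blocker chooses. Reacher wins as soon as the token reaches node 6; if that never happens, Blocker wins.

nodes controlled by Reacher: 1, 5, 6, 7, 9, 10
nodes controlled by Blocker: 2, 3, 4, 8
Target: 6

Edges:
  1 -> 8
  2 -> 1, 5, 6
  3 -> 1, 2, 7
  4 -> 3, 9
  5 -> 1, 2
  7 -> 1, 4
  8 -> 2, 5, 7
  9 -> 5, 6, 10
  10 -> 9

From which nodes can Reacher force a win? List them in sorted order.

A0 = {6}
A1: add {9} — 9 (Reacher) has 9→6.
A2: add {10} — 10 (Reacher) has 10→9.
A3 = A2; e.g. 1 (Reacher) has no edge into A2. Fixed point.
Reacher's winning region = {6, 9, 10}.

6, 9, 10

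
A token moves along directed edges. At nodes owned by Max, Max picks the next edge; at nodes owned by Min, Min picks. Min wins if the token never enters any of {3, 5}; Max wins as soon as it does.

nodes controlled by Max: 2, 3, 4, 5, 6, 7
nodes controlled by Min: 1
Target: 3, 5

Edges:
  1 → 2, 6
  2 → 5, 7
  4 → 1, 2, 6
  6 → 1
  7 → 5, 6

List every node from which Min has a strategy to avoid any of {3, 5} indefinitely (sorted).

1, 6

A0 = {3, 5}
A1: add {2, 7} — 2 (Max) has 2→5; 7 (Max) has 7→5.
A2: add {4} — 4 (Max) has 4→2.
A3 = A2; e.g. 1 (Min) can still go to 6. Fixed point.
Max's attractor = {2, 3, 4, 5, 7}; Min avoids the target exactly from the complement.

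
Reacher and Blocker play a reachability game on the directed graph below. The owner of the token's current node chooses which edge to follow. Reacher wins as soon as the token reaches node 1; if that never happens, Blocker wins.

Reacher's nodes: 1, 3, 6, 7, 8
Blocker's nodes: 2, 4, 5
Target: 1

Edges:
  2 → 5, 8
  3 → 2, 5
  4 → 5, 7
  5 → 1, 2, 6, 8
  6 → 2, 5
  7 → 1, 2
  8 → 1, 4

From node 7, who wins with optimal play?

A0 = {1}
A1: add {7, 8} — 7 (Reacher) has 7→1; 8 (Reacher) has 8→1.
A2 = A1; e.g. 2 (Blocker) can still go to 5. Fixed point.
7 ∈ A1, so Reacher can force the target.

Reacher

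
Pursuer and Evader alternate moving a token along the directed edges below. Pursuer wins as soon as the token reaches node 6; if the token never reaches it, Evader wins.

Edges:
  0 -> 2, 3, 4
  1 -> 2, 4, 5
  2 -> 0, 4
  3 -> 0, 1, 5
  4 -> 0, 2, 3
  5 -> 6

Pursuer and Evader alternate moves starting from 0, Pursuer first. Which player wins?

Evader

Track states (vertex, player-to-move).
A0 = {(6,Pursuer), (6,Evader)}
A1: add {(5,Pursuer), (5,Evader)}.
A2: add {(1,Pursuer), (3,Pursuer)}.
A3 = A2; e.g. (0,Pursuer) stays out. (0,Pursuer) never enters ⇒ Evader avoids the target.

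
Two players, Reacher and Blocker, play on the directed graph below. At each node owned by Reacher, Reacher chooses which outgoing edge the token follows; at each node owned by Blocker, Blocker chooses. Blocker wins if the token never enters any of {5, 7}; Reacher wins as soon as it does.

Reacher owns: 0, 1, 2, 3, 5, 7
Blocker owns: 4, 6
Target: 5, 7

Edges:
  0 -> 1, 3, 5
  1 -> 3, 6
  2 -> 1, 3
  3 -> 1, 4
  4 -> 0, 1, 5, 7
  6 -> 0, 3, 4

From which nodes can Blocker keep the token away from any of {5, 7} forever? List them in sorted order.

A0 = {5, 7}
A1: add {0} — 0 (Reacher) has 0→5.
A2 = A1; e.g. 1 (Reacher) has no edge into A1. Fixed point.
Reacher's attractor = {0, 5, 7}; Blocker avoids the target exactly from the complement.

1, 2, 3, 4, 6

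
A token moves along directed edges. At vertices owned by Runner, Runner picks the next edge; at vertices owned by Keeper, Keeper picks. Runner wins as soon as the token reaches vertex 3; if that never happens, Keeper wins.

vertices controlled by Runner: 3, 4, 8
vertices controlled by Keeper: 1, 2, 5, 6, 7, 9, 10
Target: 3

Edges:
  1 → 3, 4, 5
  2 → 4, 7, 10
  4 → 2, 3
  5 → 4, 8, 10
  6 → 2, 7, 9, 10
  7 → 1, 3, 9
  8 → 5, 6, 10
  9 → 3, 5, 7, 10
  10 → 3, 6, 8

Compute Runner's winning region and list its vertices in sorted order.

A0 = {3}
A1: add {4} — 4 (Runner) has 4→3.
A2 = A1; e.g. 1 (Keeper) can still go to 5. Fixed point.
Runner's winning region = {3, 4}.

3, 4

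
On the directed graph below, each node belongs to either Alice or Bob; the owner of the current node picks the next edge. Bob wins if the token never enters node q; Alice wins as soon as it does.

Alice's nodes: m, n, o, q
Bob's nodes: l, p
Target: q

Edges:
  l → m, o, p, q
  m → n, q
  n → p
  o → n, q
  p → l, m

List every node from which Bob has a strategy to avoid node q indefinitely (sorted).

l, n, p

A0 = {q}
A1: add {m, o} — m (Alice) has m→q; o (Alice) has o→q.
A2 = A1; e.g. l (Bob) can still go to p. Fixed point.
Alice's attractor = {m, o, q}; Bob avoids the target exactly from the complement.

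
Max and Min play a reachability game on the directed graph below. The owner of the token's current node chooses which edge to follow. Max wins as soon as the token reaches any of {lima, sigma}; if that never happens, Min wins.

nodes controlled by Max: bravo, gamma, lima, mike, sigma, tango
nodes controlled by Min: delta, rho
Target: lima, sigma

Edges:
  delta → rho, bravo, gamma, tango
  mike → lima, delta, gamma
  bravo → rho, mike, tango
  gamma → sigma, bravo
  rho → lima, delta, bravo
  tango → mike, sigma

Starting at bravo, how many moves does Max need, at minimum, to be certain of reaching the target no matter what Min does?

A0 = {lima, sigma}
A1: add {gamma, mike, tango} — mike (Max) has mike→lima; gamma (Max) has gamma→sigma; tango (Max) has tango→sigma.
A2: add {bravo} — bravo (Max) has bravo→mike.
A3 = A2; e.g. rho (Min) can still go to delta. Fixed point.
bravo enters the attractor at level 2, so Max can force the target in 2 moves from there.

2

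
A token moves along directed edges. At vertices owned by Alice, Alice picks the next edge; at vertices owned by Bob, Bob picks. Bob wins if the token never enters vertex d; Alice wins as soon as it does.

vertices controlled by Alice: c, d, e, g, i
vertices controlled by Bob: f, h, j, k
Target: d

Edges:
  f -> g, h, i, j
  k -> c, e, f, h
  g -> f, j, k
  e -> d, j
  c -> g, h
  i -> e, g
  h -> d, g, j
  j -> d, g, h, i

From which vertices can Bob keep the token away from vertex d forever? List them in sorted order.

c, f, g, h, j, k

A0 = {d}
A1: add {e} — e (Alice) has e→d.
A2: add {i} — i (Alice) has i→e.
A3 = A2; e.g. c (Alice) has no edge into A2. Fixed point.
Alice's attractor = {d, e, i}; Bob avoids the target exactly from the complement.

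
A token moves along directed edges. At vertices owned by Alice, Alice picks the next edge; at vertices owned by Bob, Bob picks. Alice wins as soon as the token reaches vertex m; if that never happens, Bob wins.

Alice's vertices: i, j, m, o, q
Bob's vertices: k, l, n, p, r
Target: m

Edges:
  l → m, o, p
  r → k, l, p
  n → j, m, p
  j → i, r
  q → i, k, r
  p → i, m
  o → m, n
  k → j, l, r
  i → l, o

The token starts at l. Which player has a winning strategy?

Alice

A0 = {m}
A1: add {o} — o (Alice) has o→m.
A2: add {i} — i (Alice) has i→o.
A3: add {j, p, q} — j (Alice) has j→i; p (Bob): all of {i, m} already in; q (Alice) has q→i.
A4: add {l, n} — l (Bob): all of {m, o, p} already in; n (Bob): all of {j, m, p} already in.
A5 = A4; e.g. k (Bob) can still go to r. Fixed point.
l ∈ A4, so Alice can force the target.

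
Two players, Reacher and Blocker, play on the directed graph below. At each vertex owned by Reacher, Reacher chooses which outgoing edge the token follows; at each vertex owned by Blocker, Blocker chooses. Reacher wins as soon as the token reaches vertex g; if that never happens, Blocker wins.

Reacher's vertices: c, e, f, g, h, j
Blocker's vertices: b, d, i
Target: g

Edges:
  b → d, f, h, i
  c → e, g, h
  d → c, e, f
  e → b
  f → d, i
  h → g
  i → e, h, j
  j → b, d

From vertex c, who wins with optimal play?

A0 = {g}
A1: add {c, h} — c (Reacher) has c→g; h (Reacher) has h→g.
A2 = A1; e.g. b (Blocker) can still go to d. Fixed point.
c ∈ A1, so Reacher can force the target.

Reacher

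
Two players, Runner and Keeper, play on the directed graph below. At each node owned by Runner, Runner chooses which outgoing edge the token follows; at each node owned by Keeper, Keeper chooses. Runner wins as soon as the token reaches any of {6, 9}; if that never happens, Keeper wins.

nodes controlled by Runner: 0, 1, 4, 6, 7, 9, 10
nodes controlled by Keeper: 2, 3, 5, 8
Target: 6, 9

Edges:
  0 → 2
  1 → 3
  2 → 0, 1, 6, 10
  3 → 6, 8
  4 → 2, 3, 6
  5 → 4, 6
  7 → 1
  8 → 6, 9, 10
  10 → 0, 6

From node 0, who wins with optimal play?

Keeper

A0 = {6, 9}
A1: add {4, 10} — 4 (Runner) has 4→6; 10 (Runner) has 10→6.
A2: add {5, 8} — 5 (Keeper): all of {4, 6} already in; 8 (Keeper): all of {6, 9, 10} already in.
A3: add {3} — 3 (Keeper): all of {6, 8} already in.
A4: add {1} — 1 (Runner) has 1→3.
A5: add {7} — 7 (Runner) has 7→1.
A6 = A5; e.g. 0 (Runner) has no edge into A5. Fixed point.
0 never enters the attractor, so Keeper can avoid the target forever.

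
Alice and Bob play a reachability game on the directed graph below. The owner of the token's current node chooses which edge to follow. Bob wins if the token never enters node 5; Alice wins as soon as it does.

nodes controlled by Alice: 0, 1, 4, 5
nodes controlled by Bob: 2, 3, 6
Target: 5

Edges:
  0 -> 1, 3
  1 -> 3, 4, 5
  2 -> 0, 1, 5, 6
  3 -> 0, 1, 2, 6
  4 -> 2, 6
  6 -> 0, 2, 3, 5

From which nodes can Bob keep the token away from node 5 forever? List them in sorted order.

A0 = {5}
A1: add {1} — 1 (Alice) has 1→5.
A2: add {0} — 0 (Alice) has 0→1.
A3 = A2; e.g. 2 (Bob) can still go to 6. Fixed point.
Alice's attractor = {0, 1, 5}; Bob avoids the target exactly from the complement.

2, 3, 4, 6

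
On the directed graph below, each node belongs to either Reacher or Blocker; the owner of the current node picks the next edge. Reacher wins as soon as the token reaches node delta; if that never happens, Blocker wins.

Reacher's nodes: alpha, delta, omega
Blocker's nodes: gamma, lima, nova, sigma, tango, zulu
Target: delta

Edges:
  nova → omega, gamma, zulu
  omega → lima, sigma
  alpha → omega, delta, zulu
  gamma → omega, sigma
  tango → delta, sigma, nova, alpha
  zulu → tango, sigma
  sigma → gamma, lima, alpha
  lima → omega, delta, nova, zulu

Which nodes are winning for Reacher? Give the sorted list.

A0 = {delta}
A1: add {alpha} — alpha (Reacher) has alpha→delta.
A2 = A1; e.g. tango (Blocker) can still go to sigma. Fixed point.
Reacher's winning region = {alpha, delta}.

alpha, delta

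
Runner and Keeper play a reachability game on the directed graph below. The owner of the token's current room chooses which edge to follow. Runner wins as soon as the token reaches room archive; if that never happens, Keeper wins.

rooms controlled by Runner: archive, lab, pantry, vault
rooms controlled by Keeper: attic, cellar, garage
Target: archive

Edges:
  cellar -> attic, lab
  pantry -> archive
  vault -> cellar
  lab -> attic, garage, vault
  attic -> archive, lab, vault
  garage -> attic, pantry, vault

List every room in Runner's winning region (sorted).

A0 = {archive}
A1: add {pantry} — pantry (Runner) has pantry→archive.
A2 = A1; e.g. cellar (Keeper) can still go to attic. Fixed point.
Runner's winning region = {archive, pantry}.

archive, pantry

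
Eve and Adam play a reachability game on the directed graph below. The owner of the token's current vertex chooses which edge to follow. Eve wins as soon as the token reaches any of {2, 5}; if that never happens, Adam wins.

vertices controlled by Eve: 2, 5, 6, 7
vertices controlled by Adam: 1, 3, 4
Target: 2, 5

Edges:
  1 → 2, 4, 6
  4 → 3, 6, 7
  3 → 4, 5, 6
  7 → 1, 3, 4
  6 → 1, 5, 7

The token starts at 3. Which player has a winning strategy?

A0 = {2, 5}
A1: add {6} — 6 (Eve) has 6→5.
A2 = A1; e.g. 1 (Adam) can still go to 4. Fixed point.
3 never enters the attractor, so Adam can avoid the target forever.

Adam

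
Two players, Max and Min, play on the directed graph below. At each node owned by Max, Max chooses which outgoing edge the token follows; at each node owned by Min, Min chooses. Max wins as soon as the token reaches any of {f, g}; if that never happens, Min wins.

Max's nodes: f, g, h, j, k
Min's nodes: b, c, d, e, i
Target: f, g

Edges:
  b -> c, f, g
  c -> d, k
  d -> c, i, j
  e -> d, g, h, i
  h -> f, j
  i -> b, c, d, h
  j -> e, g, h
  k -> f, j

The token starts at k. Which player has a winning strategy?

A0 = {f, g}
A1: add {h, j, k} — h (Max) has h→f; j (Max) has j→g; k (Max) has k→f.
A2 = A1; e.g. b (Min) can still go to c. Fixed point.
k ∈ A1, so Max can force the target.

Max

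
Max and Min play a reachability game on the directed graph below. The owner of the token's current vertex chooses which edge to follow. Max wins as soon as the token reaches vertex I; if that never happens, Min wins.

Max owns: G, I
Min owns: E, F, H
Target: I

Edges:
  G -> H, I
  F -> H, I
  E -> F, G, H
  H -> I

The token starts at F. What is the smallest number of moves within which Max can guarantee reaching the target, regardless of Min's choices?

2

A0 = {I}
A1: add {G, H} — G (Max) has G→I; H (Min): all of {I} already in.
A2: add {F} — F (Min): all of {H, I} already in.
F enters the attractor at level 2, so Max can force the target in 2 moves from there.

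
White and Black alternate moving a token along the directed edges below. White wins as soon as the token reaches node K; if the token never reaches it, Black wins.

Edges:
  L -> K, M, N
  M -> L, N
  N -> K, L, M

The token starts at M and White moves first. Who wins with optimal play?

Track states (vertex, player-to-move).
A0 = {(K,White), (K,Black)}
A1: add {(L,White), (N,White)}.
A2: add {(M,Black)}.
A3 = A2; e.g. (L,Black) stays out. (M,White) never enters ⇒ Black avoids the target.

Black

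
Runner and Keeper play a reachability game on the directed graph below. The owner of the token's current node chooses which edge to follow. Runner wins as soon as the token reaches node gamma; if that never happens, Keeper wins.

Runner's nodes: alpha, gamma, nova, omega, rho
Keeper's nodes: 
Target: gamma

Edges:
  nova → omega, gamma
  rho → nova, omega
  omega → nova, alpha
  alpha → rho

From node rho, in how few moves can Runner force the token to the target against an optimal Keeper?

A0 = {gamma}
A1: add {nova} — nova (Runner) has nova→gamma.
A2: add {omega, rho} — rho (Runner) has rho→nova; omega (Runner) has omega→nova.
rho enters the attractor at level 2, so Runner can force the target in 2 moves from there.

2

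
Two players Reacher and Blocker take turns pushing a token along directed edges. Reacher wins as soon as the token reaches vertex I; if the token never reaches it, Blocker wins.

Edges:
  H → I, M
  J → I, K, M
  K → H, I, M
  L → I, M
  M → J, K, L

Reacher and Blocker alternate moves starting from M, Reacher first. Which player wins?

Blocker

Track states (vertex, player-to-move).
A0 = {(I,Reacher), (I,Blocker)}
A1: add {(H,Reacher), (J,Reacher), (K,Reacher), (L,Reacher)}.
A2: add {(M,Blocker)}.
A3 = A2; e.g. (H,Blocker) stays out. (M,Reacher) never enters ⇒ Blocker avoids the target.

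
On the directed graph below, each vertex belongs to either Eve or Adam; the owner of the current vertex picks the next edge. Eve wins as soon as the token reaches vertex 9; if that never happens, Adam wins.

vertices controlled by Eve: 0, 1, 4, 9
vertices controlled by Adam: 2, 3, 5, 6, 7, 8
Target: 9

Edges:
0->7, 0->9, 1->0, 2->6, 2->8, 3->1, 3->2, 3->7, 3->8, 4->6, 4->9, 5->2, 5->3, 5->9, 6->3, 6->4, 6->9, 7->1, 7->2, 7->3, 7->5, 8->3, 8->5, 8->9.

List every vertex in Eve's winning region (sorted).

A0 = {9}
A1: add {0, 4} — 0 (Eve) has 0→9; 4 (Eve) has 4→9.
A2: add {1} — 1 (Eve) has 1→0.
A3 = A2; e.g. 2 (Adam) can still go to 6. Fixed point.
Eve's winning region = {0, 1, 4, 9}.

0, 1, 4, 9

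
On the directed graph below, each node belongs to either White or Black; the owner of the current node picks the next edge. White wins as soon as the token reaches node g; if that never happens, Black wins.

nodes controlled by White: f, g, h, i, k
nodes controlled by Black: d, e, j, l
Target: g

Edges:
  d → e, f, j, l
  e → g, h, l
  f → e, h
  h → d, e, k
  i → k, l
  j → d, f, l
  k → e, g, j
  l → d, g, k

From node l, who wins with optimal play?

Black

A0 = {g}
A1: add {k} — k (White) has k→g.
A2: add {h, i} — h (White) has h→k; i (White) has i→k.
A3: add {f} — f (White) has f→h.
A4 = A3; e.g. d (Black) can still go to e. Fixed point.
l never enters the attractor, so Black can avoid the target forever.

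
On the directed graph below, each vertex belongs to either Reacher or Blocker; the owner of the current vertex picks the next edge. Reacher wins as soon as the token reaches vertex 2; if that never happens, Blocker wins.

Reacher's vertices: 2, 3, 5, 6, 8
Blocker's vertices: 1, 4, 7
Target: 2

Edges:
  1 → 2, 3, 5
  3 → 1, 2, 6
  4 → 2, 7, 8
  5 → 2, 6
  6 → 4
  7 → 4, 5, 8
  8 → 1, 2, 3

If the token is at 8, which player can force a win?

A0 = {2}
A1: add {3, 5, 8} — 3 (Reacher) has 3→2; 5 (Reacher) has 5→2; 8 (Reacher) has 8→2.
8 ∈ A1, so Reacher can force the target.

Reacher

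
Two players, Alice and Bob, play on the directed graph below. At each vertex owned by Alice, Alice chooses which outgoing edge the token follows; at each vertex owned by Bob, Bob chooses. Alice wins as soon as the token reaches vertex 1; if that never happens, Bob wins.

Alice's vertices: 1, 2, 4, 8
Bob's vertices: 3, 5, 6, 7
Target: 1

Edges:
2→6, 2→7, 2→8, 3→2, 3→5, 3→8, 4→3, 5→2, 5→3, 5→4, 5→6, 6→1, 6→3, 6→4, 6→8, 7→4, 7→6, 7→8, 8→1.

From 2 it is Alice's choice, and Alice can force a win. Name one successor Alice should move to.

A0 = {1}
A1: add {8} — 8 (Alice) has 8→1.
A2: add {2} — 2 (Alice) has 2→8.
A3 = A2; e.g. 3 (Bob) can still go to 5. Fixed point.
From 2, successor 8 is in the attractor (rank 1); the other successors 6, 7 are not.

8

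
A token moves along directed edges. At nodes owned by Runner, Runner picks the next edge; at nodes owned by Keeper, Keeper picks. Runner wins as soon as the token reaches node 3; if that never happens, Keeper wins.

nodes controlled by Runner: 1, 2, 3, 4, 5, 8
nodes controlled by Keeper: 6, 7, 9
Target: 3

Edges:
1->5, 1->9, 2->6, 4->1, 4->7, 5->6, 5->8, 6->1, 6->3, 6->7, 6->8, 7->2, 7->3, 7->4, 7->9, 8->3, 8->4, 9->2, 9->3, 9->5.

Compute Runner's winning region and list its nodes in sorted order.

1, 3, 4, 5, 8

A0 = {3}
A1: add {8} — 8 (Runner) has 8→3.
A2: add {5} — 5 (Runner) has 5→8.
A3: add {1} — 1 (Runner) has 1→5.
A4: add {4} — 4 (Runner) has 4→1.
A5 = A4; e.g. 2 (Runner) has no edge into A4. Fixed point.
Runner's winning region = {1, 3, 4, 5, 8}.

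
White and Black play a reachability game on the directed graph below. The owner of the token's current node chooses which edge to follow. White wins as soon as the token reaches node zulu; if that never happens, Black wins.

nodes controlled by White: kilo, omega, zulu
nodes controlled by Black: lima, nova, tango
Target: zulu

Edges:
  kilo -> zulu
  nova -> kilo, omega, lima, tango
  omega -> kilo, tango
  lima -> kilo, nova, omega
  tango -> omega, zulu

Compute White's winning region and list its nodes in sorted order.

kilo, omega, tango, zulu

A0 = {zulu}
A1: add {kilo} — kilo (White) has kilo→zulu.
A2: add {omega} — omega (White) has omega→kilo.
A3: add {tango} — tango (Black): all of {omega, zulu} already in.
A4 = A3; e.g. nova (Black) can still go to lima. Fixed point.
White's winning region = {kilo, omega, tango, zulu}.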